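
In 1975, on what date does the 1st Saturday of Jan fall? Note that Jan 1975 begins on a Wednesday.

Jan 4, 1975

Jan 1975 begins on a Wednesday, so the first Saturday is Jan 4 (3 days later).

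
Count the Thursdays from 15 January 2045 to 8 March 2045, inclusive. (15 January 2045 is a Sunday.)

7

15 January 2045 is a Sunday; the first Thursday on or after it is 19 January 2045 (4 days later).
From 19 January 2045 to 8 March 2045: 12 + 28 + 8 = 48 days (rest of January, February, March).
48 ÷ 7 = 6 full weeks with remainder 6, so 6 more Thursdays after the first → 7.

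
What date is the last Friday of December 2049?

2049-12-31

The first Friday of December 2049 is December 3.
December 2049 has 31 days. Adding weeks: 3, 10, 17, 24, 31 — the last one ≤ 31 is the 31st.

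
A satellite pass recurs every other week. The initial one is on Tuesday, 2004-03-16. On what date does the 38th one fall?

2005-08-16

The 38th occurrence is 37 intervals after the first: 37 × 14 = 518 days after 2004-03-16.
March has 31 days — 15 days to the end of March leaves 503.
From end of March to end of 2004 is 275 days (228 left).
January has 31 days (197 left).
February has 28 days (169 left).
March has 31 days (138 left).
April has 30 days (108 left).
May has 31 days (77 left).
June has 30 days (47 left).
July has 31 days (16 left).
16 days into August → 2005-08-16.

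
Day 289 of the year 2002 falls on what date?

January has 31 days (289 − 31 = 258 remain).
February has 28 days (258 − 28 = 230 remain).
March has 31 days (230 − 31 = 199 remain).
April has 30 days (199 − 30 = 169 remain).
May has 31 days (169 − 31 = 138 remain).
June has 30 days (138 − 30 = 108 remain).
July has 31 days (108 − 31 = 77 remain).
August has 31 days (77 − 31 = 46 remain).
September has 30 days (46 − 30 = 16 remain).
16 into October → October 16.

2002-10-16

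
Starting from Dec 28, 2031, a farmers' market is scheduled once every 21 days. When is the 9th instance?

Jun 13, 2032

The 9th occurrence is 8 intervals after the first: 8 × 21 = 168 days after Dec 28, 2031.
Dec has 31 days — 3 days to the end of Dec leaves 165.
Jan has 31 days (134 left).
Feb has 29 days (105 left).
Mar has 31 days (74 left).
Apr has 30 days (44 left).
May has 31 days (13 left).
13 days into Jun → Jun 13, 2032.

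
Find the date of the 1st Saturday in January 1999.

The first Saturday of January 1999 is January 2.

1999-01-02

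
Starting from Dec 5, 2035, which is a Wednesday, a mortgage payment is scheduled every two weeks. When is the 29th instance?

Dec 31, 2036

The 29th occurrence is 28 intervals after the first: 28 × 14 = 392 days after Dec 5, 2035.
Dec has 31 days — 26 days to the end of Dec leaves 366.
Jan has 31 days (335 left).
Feb has 29 days (306 left).
Mar has 31 days (275 left).
Apr has 30 days (245 left).
May has 31 days (214 left).
Jun has 30 days (184 left).
Jul has 31 days (153 left).
Aug has 31 days (122 left).
Sep has 30 days (92 left).
Oct has 31 days (61 left).
Nov has 30 days (31 left).
31 days into Dec → Dec 31, 2036.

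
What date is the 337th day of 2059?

2059-12-03

January has 31 days (337 − 31 = 306 remain).
February has 28 days (306 − 28 = 278 remain).
March has 31 days (278 − 31 = 247 remain).
April has 30 days (247 − 30 = 217 remain).
May has 31 days (217 − 31 = 186 remain).
June has 30 days (186 − 30 = 156 remain).
July has 31 days (156 − 31 = 125 remain).
August has 31 days (125 − 31 = 94 remain).
September has 30 days (94 − 30 = 64 remain).
October has 31 days (64 − 31 = 33 remain).
November has 30 days (33 − 30 = 3 remain).
3 into December → December 3.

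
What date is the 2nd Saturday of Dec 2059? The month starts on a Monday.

Dec 13, 2059

Dec 2059 begins on a Monday, so the first Saturday is Dec 6 (5 days later).
The 2nd Saturday is 1 weeks later: 6 + 7 = 13.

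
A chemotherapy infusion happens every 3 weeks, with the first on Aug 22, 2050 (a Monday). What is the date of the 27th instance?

Feb 19, 2052

The 27th occurrence is 26 intervals after the first: 26 × 21 = 546 days after Aug 22, 2050.
Aug has 31 days — 9 days to the end of Aug leaves 537.
From end of Aug to end of 2050 is 122 days (415 left).
2051 has 365 days (50 left).
Jan has 31 days (19 left).
19 days into Feb → Feb 19, 2052.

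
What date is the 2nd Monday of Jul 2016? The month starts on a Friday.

Jul 2016 begins on a Friday, so the first Monday is Jul 4 (3 days later).
The 2nd Monday is 1 weeks later: 4 + 7 = 11.

Jul 11, 2016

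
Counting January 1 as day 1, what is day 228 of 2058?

August 16, 2058

January has 31 days (228 − 31 = 197 remain).
February has 28 days (197 − 28 = 169 remain).
March has 31 days (169 − 31 = 138 remain).
April has 30 days (138 − 30 = 108 remain).
May has 31 days (108 − 31 = 77 remain).
June has 30 days (77 − 30 = 47 remain).
July has 31 days (47 − 31 = 16 remain).
16 into August → August 16.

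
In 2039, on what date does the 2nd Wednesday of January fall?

The first Wednesday of January 2039 is January 5.
The 2nd Wednesday is 1 weeks later: 5 + 7 = 12.

January 12, 2039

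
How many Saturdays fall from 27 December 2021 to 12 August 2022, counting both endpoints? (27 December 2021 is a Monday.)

32

27 December 2021 is a Monday; the first Saturday on or after it is 1 January 2022 (5 days later).
From 1 January 2022 to 12 August 2022: 30 + 28 + 31 + 30 + 31 + 30 + 31 + 12 = 223 days (rest of January, February, March, April, May, June, July, August).
223 ÷ 7 = 31 full weeks with remainder 6, so 31 more Saturdays after the first → 32.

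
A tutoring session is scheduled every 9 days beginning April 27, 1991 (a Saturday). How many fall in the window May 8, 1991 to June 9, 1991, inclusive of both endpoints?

Occurrences land 9·i days after April 27, 1991 for i = 0, 1, 2, …
May 8, 1991 is 11 days after the start; 11 ÷ 9 = 1 remainder 2; since the remainder is 2, round up to i = 2. First occurrence in the window: #3 on May 15, 1991 (2×9 = 18 days in).
June 9, 1991 is 43 days after the start; 43 ÷ 9 = 4 remainder 7. Last occurrence in the window: #5 on June 2, 1991.
Occurrences #3 through #5: 3 in total.

3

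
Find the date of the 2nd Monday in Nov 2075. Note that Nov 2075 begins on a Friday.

Nov 2075 begins on a Friday, so the first Monday is Nov 4 (3 days later).
The 2nd Monday is 1 weeks later: 4 + 7 = 11.

Nov 11, 2075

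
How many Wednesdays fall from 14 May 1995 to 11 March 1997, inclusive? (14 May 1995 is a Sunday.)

14 May 1995 is a Sunday; the first Wednesday on or after it is 17 May 1995 (3 days later).
From 17 May 1995 to 11 March 1997: 228 + 366 + 70 = 664 days (rest of 1995, 1996, to 11 March 1997 in 1997).
664 ÷ 7 = 94 full weeks with remainder 6, so 94 more Wednesdays after the first → 95.

95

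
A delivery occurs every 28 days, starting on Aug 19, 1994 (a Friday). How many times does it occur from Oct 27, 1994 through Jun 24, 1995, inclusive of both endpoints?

9

Occurrences land 28·i days after Aug 19, 1994 for i = 0, 1, 2, …
Oct 27, 1994 is 69 days after the start; 69 ÷ 28 = 2 remainder 13; since the remainder is 13, round up to i = 3. First occurrence in the window: #4 on Nov 11, 1994 (3×28 = 84 days in).
Jun 24, 1995 is 309 days after the start; 309 ÷ 28 = 11 remainder 1. Last occurrence in the window: #12 on Jun 23, 1995.
Occurrences #4 through #12: 9 in total.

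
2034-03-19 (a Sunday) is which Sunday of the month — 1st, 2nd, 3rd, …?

Day 19 falls in week ⌈19/7⌉ of the month.
Days 1–7 hold the 1st Sunday, 8–14 the 2nd, 15–21 the 3rd, 22–28 the 4th, 29–31 the 5th.
19 is in the range for the 3rd.

3rd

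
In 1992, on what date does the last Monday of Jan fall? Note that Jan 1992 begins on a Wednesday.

Jan 27, 1992

Jan 1992 begins on a Wednesday, so the first Monday is Jan 6 (5 days later).
Jan 1992 has 31 days. Adding weeks: 6, 13, 20, 27 — the last one ≤ 31 is the 27th.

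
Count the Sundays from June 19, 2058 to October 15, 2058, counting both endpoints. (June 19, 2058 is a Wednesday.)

17

June 19, 2058 is a Wednesday; the first Sunday on or after it is June 23, 2058 (4 days later).
From June 23, 2058 to October 15, 2058: 7 + 31 + 31 + 30 + 15 = 114 days (rest of June, July, August, September, October).
114 ÷ 7 = 16 full weeks with remainder 2, so 16 more Sundays after the first → 17.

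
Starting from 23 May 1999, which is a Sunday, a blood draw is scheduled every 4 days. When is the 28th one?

8 September 1999

The 28th occurrence is 27 intervals after the first: 27 × 4 = 108 days after 23 May 1999.
May has 31 days — 8 days to the end of May leaves 100.
June has 30 days (70 left).
July has 31 days (39 left).
August has 31 days (8 left).
8 days into September → 8 September 1999.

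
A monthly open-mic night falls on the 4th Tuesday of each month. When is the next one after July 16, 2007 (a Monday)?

July 2007 starts on a Sunday; its first Tuesday is the 3rd, so the 4th Tuesday is the 24th — July 24, 2007.
July 24, 2007 is after July 16, 2007, so that is the next one.

July 24, 2007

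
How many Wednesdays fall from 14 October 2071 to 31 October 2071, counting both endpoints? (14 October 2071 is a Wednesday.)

14 October 2071 is a Wednesday; the first Wednesday on or after it is 14 October 2071.
From 14 October 2071 to 31 October 2071 is 31 − 14 = 17 days.
17 ÷ 7 = 2 full weeks with remainder 3, so 2 more Wednesdays after the first → 3.

3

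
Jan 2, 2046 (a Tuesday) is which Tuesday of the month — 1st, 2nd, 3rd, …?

Day 2 falls in week ⌈2/7⌉ of the month.
Days 1–7 hold the 1st Tuesday, 8–14 the 2nd, 15–21 the 3rd, 22–28 the 4th, 29–31 the 5th.
2 is in the range for the 1st.

1st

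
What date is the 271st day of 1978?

Sep 28, 1978

Jan has 31 days (271 − 31 = 240 remain).
Feb has 28 days (240 − 28 = 212 remain).
Mar has 31 days (212 − 31 = 181 remain).
Apr has 30 days (181 − 30 = 151 remain).
May has 31 days (151 − 31 = 120 remain).
Jun has 30 days (120 − 30 = 90 remain).
Jul has 31 days (90 − 31 = 59 remain).
Aug has 31 days (59 − 31 = 28 remain).
28 into Sep → Sep 28.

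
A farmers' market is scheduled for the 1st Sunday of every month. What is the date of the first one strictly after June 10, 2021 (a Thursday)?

July 4, 2021

June 2021 starts on a Tuesday, so its 1st Sunday is June 6, 2021 (5 days in).
That is not after June 10, 2021, so look at July 2021.
July 2021 starts on a Thursday, so its 1st Sunday is July 4, 2021 (3 days in).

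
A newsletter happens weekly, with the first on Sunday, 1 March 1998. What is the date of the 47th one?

17 January 1999

The 47th occurrence is 46 intervals after the first: 46 × 7 = 322 days after 1 March 1998.
March has 31 days — 30 days to the end of March leaves 292.
April has 30 days (262 left).
May has 31 days (231 left).
June has 30 days (201 left).
July has 31 days (170 left).
August has 31 days (139 left).
September has 30 days (109 left).
October has 31 days (78 left).
November has 30 days (48 left).
December has 31 days (17 left).
17 days into January → 17 January 1999.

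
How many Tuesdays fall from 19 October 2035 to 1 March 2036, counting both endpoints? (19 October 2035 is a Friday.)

19 October 2035 is a Friday; the first Tuesday on or after it is 23 October 2035 (4 days later).
From 23 October 2035 to 1 March 2036: 8 + 30 + 31 + 31 + 29 + 1 = 130 days (rest of October, November, December, January, February, March).
130 ÷ 7 = 18 full weeks with remainder 4, so 18 more Tuesdays after the first → 19.

19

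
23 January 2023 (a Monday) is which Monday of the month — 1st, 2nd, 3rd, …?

Day 23 falls in week ⌈23/7⌉ of the month.
Days 1–7 hold the 1st Monday, 8–14 the 2nd, 15–21 the 3rd, 22–28 the 4th, 29–31 the 5th.
23 is in the range for the 4th.

4th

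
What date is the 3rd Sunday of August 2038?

August 15, 2038

August 2038 begins on a Sunday, so the first Sunday is August 1.
The 3rd Sunday is 2 weeks later: 1 + 14 = 15.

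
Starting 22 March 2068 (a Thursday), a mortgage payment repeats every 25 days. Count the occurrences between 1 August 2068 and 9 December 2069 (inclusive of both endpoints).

20

Occurrences land 25·i days after 22 March 2068 for i = 0, 1, 2, …
1 August 2068 is 132 days after the start; 132 ÷ 25 = 5 remainder 7; since the remainder is 7, round up to i = 6. First occurrence in the window: #7 on 19 August 2068 (6×25 = 150 days in).
9 December 2069 is 627 days after the start; 627 ÷ 25 = 25 remainder 2. Last occurrence in the window: #26 on 7 December 2069.
Occurrences #7 through #26: 20 in total.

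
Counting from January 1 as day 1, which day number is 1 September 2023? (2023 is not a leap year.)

244

Days in months before September: 31 + 28 + 31 + 30 + 31 + 30 + 31 + 31 = 243.
Plus 1 day into September → day 244.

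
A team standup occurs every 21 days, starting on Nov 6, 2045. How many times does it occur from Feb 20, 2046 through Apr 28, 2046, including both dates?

Occurrences land 21·i days after Nov 6, 2045 for i = 0, 1, 2, …
Feb 20, 2046 is 106 days after the start; 106 ÷ 21 = 5 remainder 1; since the remainder is 1, round up to i = 6. First occurrence in the window: #7 on Mar 12, 2046 (6×21 = 126 days in).
Apr 28, 2046 is 173 days after the start; 173 ÷ 21 = 8 remainder 5. Last occurrence in the window: #9 on Apr 23, 2046.
Occurrences #7 through #9: 3 in total.

3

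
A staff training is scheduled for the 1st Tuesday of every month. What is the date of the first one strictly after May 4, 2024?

May 7, 2024

May 2024 starts on a Wednesday, so its 1st Tuesday is May 7, 2024 (6 days in).
May 7, 2024 is after May 4, 2024, so that is the next one.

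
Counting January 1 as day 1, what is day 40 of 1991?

January has 31 days (40 − 31 = 9 remain).
9 into February → February 9.

9 February 1991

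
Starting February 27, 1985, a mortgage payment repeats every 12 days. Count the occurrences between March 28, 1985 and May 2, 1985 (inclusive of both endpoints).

3

Occurrences land 12·i days after February 27, 1985 for i = 0, 1, 2, …
March 28, 1985 is 29 days after the start; 29 ÷ 12 = 2 remainder 5; since the remainder is 5, round up to i = 3. First occurrence in the window: #4 on April 4, 1985 (3×12 = 36 days in).
May 2, 1985 is 64 days after the start; 64 ÷ 12 = 5 remainder 4. Last occurrence in the window: #6 on April 28, 1985.
Occurrences #4 through #6: 3 in total.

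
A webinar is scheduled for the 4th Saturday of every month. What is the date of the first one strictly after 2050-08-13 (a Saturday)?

August 2050 starts on a Monday; its first Saturday is the 6th, so the 4th Saturday is the 27th — 2050-08-27.
2050-08-27 is after 2050-08-13, so that is the next one.

2050-08-27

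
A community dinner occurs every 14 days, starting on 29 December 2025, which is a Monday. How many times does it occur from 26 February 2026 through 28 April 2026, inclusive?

Occurrences land 14·i days after 29 December 2025 for i = 0, 1, 2, …
26 February 2026 is 59 days after the start; 59 ÷ 14 = 4 remainder 3; since the remainder is 3, round up to i = 5. First occurrence in the window: #6 on 9 March 2026 (5×14 = 70 days in).
28 April 2026 is 120 days after the start; 120 ÷ 14 = 8 remainder 8. Last occurrence in the window: #9 on 20 April 2026.
Occurrences #6 through #9: 4 in total.

4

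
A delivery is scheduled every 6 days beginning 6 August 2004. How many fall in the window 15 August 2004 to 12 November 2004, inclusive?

15

Occurrences land 6·i days after 6 August 2004 for i = 0, 1, 2, …
15 August 2004 is 9 days after the start; 9 ÷ 6 = 1 remainder 3; since the remainder is 3, round up to i = 2. First occurrence in the window: #3 on 18 August 2004 (2×6 = 12 days in).
12 November 2004 is 98 days after the start; 98 ÷ 6 = 16 remainder 2. Last occurrence in the window: #17 on 10 November 2004.
Occurrences #3 through #17: 15 in total.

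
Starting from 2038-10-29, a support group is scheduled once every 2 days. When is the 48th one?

2039-01-31

The 48th occurrence is 47 intervals after the first: 47 × 2 = 94 days after 2038-10-29.
October has 31 days — 2 days to the end of October leaves 92.
November has 30 days (62 left).
December has 31 days (31 left).
31 days into January → 2039-01-31.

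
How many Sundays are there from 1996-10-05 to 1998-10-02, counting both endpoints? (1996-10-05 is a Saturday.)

1996-10-05 is a Saturday; the first Sunday on or after it is 1996-10-06 (1 day later).
From 1996-10-06 to 1998-10-02: 86 + 365 + 275 = 726 days (rest of 1996, 1997, to 1998-10-02 in 1998).
726 ÷ 7 = 103 full weeks with remainder 5, so 103 more Sundays after the first → 104.

104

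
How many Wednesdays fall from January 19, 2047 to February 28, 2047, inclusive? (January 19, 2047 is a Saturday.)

6

January 19, 2047 is a Saturday; the first Wednesday on or after it is January 23, 2047 (4 days later).
From January 23, 2047 to February 28, 2047: 8 + 28 = 36 days (rest of January, February).
36 ÷ 7 = 5 full weeks with remainder 1, so 5 more Wednesdays after the first → 6.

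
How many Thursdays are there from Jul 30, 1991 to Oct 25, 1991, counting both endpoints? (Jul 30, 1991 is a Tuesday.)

13

Jul 30, 1991 is a Tuesday; the first Thursday on or after it is Aug 1, 1991 (2 days later).
From Aug 1, 1991 to Oct 25, 1991: 30 + 30 + 25 = 85 days (rest of Aug, Sep, Oct).
85 ÷ 7 = 12 full weeks with remainder 1, so 12 more Thursdays after the first → 13.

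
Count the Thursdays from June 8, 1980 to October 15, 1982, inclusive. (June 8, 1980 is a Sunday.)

123

June 8, 1980 is a Sunday; the first Thursday on or after it is June 12, 1980 (4 days later).
From June 12, 1980 to October 15, 1982: 202 + 365 + 288 = 855 days (rest of 1980, 1981, to October 15, 1982 in 1982).
855 ÷ 7 = 122 full weeks with remainder 1, so 122 more Thursdays after the first → 123.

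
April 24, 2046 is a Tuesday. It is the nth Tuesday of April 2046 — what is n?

Day 24 falls in week ⌈24/7⌉ of the month.
Days 1–7 hold the 1st Tuesday, 8–14 the 2nd, 15–21 the 3rd, 22–28 the 4th, 29–31 the 5th.
24 is in the range for the 4th.

4th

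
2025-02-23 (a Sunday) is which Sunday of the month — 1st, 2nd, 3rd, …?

4th

Day 23 falls in week ⌈23/7⌉ of the month.
Days 1–7 hold the 1st Sunday, 8–14 the 2nd, 15–21 the 3rd, 22–28 the 4th, 29–31 the 5th.
23 is in the range for the 4th.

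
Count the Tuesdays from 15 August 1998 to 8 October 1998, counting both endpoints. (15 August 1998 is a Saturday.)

15 August 1998 is a Saturday; the first Tuesday on or after it is 18 August 1998 (3 days later).
From 18 August 1998 to 8 October 1998: 13 + 30 + 8 = 51 days (rest of August, September, October).
51 ÷ 7 = 7 full weeks with remainder 2, so 7 more Tuesdays after the first → 8.

8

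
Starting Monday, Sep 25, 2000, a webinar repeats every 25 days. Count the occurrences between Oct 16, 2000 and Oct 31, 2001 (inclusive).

Occurrences land 25·i days after Sep 25, 2000 for i = 0, 1, 2, …
Oct 16, 2000 is 21 days after the start; 21 ÷ 25 = 0 remainder 21; since the remainder is 21, round up to i = 1. First occurrence in the window: #2 on Oct 20, 2000 (1×25 = 25 days in).
Oct 31, 2001 is 401 days after the start; 401 ÷ 25 = 16 remainder 1. Last occurrence in the window: #17 on Oct 30, 2001.
Occurrences #2 through #17: 16 in total.

16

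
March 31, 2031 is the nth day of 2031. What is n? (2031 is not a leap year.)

90

Days in months before March: 31 + 28 = 59.
Plus 31 days into March → day 90.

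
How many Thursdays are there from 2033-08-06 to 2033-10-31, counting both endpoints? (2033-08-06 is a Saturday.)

2033-08-06 is a Saturday; the first Thursday on or after it is 2033-08-11 (5 days later).
From 2033-08-11 to 2033-10-31: 20 + 30 + 31 = 81 days (rest of August, September, October).
81 ÷ 7 = 11 full weeks with remainder 4, so 11 more Thursdays after the first → 12.

12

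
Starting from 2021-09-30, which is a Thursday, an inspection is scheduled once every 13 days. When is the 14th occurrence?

The 14th occurrence is 13 intervals after the first: 13 × 13 = 169 days after 2021-09-30.
September has 30 days — 0 days to the end of September leaves 169.
October has 31 days (138 left).
November has 30 days (108 left).
December has 31 days (77 left).
January has 31 days (46 left).
February has 28 days (18 left).
18 days into March → 2022-03-18.

2022-03-18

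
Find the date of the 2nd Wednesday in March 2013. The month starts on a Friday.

13 March 2013

March 2013 begins on a Friday, so the first Wednesday is March 6 (5 days later).
The 2nd Wednesday is 1 weeks later: 6 + 7 = 13.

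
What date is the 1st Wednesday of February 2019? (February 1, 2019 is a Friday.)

February 6, 2019

February 2019 begins on a Friday, so the first Wednesday is February 6 (5 days later).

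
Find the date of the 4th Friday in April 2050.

The first Friday of April 2050 is April 1.
The 4th Friday is 3 weeks later: 1 + 21 = 22.

22 April 2050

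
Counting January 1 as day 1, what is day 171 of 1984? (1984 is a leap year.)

Jun 19, 1984

Jan has 31 days (171 − 31 = 140 remain).
Feb has 29 days (140 − 29 = 111 remain).
Mar has 31 days (111 − 31 = 80 remain).
Apr has 30 days (80 − 30 = 50 remain).
May has 31 days (50 − 31 = 19 remain).
19 into Jun → Jun 19.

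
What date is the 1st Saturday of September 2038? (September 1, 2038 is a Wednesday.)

September 4, 2038

September 2038 begins on a Wednesday, so the first Saturday is September 4 (3 days later).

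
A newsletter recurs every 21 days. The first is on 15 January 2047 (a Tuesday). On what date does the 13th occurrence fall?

The 13th occurrence is 12 intervals after the first: 12 × 21 = 252 days after 15 January 2047.
January has 31 days — 16 days to the end of January leaves 236.
February has 28 days (208 left).
March has 31 days (177 left).
April has 30 days (147 left).
May has 31 days (116 left).
June has 30 days (86 left).
July has 31 days (55 left).
August has 31 days (24 left).
24 days into September → 24 September 2047.

24 September 2047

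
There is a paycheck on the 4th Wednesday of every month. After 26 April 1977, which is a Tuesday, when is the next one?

April 1977 starts on a Friday; its first Wednesday is the 6th, so the 4th Wednesday is the 27th — 27 April 1977.
27 April 1977 is after 26 April 1977, so that is the next one.

27 April 1977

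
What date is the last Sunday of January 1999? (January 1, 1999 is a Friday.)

January 31, 1999

January 1999 begins on a Friday, so the first Sunday is January 3 (2 days later).
January 1999 has 31 days. Adding weeks: 3, 10, 17, 24, 31 — the last one ≤ 31 is the 31st.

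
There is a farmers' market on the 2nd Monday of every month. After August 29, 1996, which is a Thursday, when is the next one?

September 9, 1996

August 1996 starts on a Thursday; its first Monday is the 5th, so the 2nd Monday is the 12th — August 12, 1996.
That is not after August 29, 1996, so look at September 1996.
September 1996 starts on a Sunday; its first Monday is the 2nd, so the 2nd Monday is the 9th — September 9, 1996.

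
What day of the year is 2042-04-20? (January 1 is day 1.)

Days in months before April: 31 + 28 + 31 = 90.
Plus 20 days into April → day 110.

110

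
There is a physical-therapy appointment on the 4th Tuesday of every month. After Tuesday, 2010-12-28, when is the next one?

December 2010 starts on a Wednesday; its first Tuesday is the 7th, so the 4th Tuesday is the 28th — 2010-12-28.
That is not after 2010-12-28, so look at January 2011.
January 2011 starts on a Saturday; its first Tuesday is the 4th, so the 4th Tuesday is the 25th — 2011-01-25.

2011-01-25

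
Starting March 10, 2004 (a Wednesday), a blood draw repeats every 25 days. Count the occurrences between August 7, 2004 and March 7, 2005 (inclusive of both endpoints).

9

Occurrences land 25·i days after March 10, 2004 for i = 0, 1, 2, …
August 7, 2004 is 150 days after the start; 150 ÷ 25 = 6 remainder 0. First occurrence in the window: #7 on August 7, 2004 (6×25 = 150 days in).
March 7, 2005 is 362 days after the start; 362 ÷ 25 = 14 remainder 12. Last occurrence in the window: #15 on February 23, 2005.
Occurrences #7 through #15: 9 in total.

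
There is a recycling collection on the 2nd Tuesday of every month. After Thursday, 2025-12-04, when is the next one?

2025-12-09

December 2025 starts on a Monday; its first Tuesday is the 2nd, so the 2nd Tuesday is the 9th — 2025-12-09.
2025-12-09 is after 2025-12-04, so that is the next one.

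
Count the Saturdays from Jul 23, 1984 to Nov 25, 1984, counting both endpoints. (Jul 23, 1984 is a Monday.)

Jul 23, 1984 is a Monday; the first Saturday on or after it is Jul 28, 1984 (5 days later).
From Jul 28, 1984 to Nov 25, 1984: 3 + 31 + 30 + 31 + 25 = 120 days (rest of Jul, Aug, Sep, Oct, Nov).
120 ÷ 7 = 17 full weeks with remainder 1, so 17 more Saturdays after the first → 18.

18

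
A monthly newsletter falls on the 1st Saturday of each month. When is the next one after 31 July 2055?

7 August 2055

July 2055 starts on a Thursday, so its 1st Saturday is 3 July 2055 (2 days in).
That is not after 31 July 2055, so look at August 2055.
August 2055 starts on a Sunday, so its 1st Saturday is 7 August 2055 (6 days in).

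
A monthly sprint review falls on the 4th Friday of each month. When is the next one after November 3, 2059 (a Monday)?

November 28, 2059

November 2059 starts on a Saturday; its first Friday is the 7th, so the 4th Friday is the 28th — November 28, 2059.
November 28, 2059 is after November 3, 2059, so that is the next one.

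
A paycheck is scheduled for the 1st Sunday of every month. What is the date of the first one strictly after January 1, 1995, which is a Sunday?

February 5, 1995

January 1995 starts on a Sunday, so its 1st Sunday is January 1, 1995.
That is not after January 1, 1995, so look at February 1995.
February 1995 starts on a Wednesday, so its 1st Sunday is February 5, 1995 (4 days in).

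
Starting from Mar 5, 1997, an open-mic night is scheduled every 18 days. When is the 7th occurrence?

Jun 21, 1997

The 7th occurrence is 6 intervals after the first: 6 × 18 = 108 days after Mar 5, 1997.
Mar has 31 days — 26 days to the end of Mar leaves 82.
Apr has 30 days (52 left).
May has 31 days (21 left).
21 days into Jun → Jun 21, 1997.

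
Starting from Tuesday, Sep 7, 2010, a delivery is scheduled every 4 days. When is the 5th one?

The 5th occurrence is 4 intervals after the first: 4 × 4 = 16 days after Sep 7, 2010.
16 days later is Sep 23, 2010.

Sep 23, 2010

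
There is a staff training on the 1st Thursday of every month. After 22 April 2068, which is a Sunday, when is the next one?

April 2068 starts on a Sunday, so its 1st Thursday is 5 April 2068 (4 days in).
That is not after 22 April 2068, so look at May 2068.
May 2068 starts on a Tuesday, so its 1st Thursday is 3 May 2068 (2 days in).

3 May 2068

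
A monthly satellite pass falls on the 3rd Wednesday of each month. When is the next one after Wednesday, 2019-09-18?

September 2019 starts on a Sunday; its first Wednesday is the 4th, so the 3rd Wednesday is the 18th — 2019-09-18.
That is not after 2019-09-18, so look at October 2019.
October 2019 starts on a Tuesday; its first Wednesday is the 2nd, so the 3rd Wednesday is the 16th — 2019-10-16.

2019-10-16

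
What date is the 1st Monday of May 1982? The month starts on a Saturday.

May 3, 1982

May 1982 begins on a Saturday, so the first Monday is May 3 (2 days later).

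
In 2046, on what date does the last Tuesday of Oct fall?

The first Tuesday of Oct 2046 is Oct 2.
Oct 2046 has 31 days. Adding weeks: 2, 9, 16, 23, 30 — the last one ≤ 31 is the 30th.

Oct 30, 2046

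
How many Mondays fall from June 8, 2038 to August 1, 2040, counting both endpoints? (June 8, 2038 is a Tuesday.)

112

June 8, 2038 is a Tuesday; the first Monday on or after it is June 14, 2038 (6 days later).
From June 14, 2038 to August 1, 2040: 200 + 365 + 214 = 779 days (rest of 2038, 2039, to August 1, 2040 in 2040).
779 ÷ 7 = 111 full weeks with remainder 2, so 111 more Mondays after the first → 112.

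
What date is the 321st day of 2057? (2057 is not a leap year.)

January has 31 days (321 − 31 = 290 remain).
February has 28 days (290 − 28 = 262 remain).
March has 31 days (262 − 31 = 231 remain).
April has 30 days (231 − 30 = 201 remain).
May has 31 days (201 − 31 = 170 remain).
June has 30 days (170 − 30 = 140 remain).
July has 31 days (140 − 31 = 109 remain).
August has 31 days (109 − 31 = 78 remain).
September has 30 days (78 − 30 = 48 remain).
October has 31 days (48 − 31 = 17 remain).
17 into November → November 17.

17 November 2057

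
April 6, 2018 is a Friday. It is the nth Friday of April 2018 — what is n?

1st

Day 6 falls in week ⌈6/7⌉ of the month.
Days 1–7 hold the 1st Friday, 8–14 the 2nd, 15–21 the 3rd, 22–28 the 4th, 29–31 the 5th.
6 is in the range for the 1st.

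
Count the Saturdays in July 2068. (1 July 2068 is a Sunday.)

1 July 2068 is a Sunday; the first Saturday on or after it is 7 July 2068 (6 days later).
From 7 July 2068 to 31 July 2068 is 31 − 7 = 24 days.
24 ÷ 7 = 3 full weeks with remainder 3, so 3 more Saturdays after the first → 4.

4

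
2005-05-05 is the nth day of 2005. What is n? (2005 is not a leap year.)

125

Days in months before May: 31 + 28 + 31 + 30 = 120.
Plus 5 days into May → day 125.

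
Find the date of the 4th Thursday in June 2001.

The first Thursday of June 2001 is June 7.
The 4th Thursday is 3 weeks later: 7 + 21 = 28.

28 June 2001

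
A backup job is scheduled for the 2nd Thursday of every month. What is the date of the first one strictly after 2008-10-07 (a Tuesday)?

October 2008 starts on a Wednesday; its first Thursday is the 2nd, so the 2nd Thursday is the 9th — 2008-10-09.
2008-10-09 is after 2008-10-07, so that is the next one.

2008-10-09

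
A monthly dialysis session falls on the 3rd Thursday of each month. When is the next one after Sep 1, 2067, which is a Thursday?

Sep 2067 starts on a Thursday; its first Thursday is the 1st, so the 3rd Thursday is the 15th — Sep 15, 2067.
Sep 15, 2067 is after Sep 1, 2067, so that is the next one.

Sep 15, 2067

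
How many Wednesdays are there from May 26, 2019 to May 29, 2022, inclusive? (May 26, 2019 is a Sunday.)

May 26, 2019 is a Sunday; the first Wednesday on or after it is May 29, 2019 (3 days later).
From May 29, 2019 to May 29, 2022: 216 + 366 + 365 + 149 = 1096 days (rest of 2019, 2020, 2021, to May 29, 2022 in 2022).
1096 ÷ 7 = 156 full weeks with remainder 4, so 156 more Wednesdays after the first → 157.

157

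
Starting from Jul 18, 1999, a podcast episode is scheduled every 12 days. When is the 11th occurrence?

The 11th occurrence is 10 intervals after the first: 10 × 12 = 120 days after Jul 18, 1999.
Jul has 31 days — 13 days to the end of Jul leaves 107.
Aug has 31 days (76 left).
Sep has 30 days (46 left).
Oct has 31 days (15 left).
15 days into Nov → Nov 15, 1999.

Nov 15, 1999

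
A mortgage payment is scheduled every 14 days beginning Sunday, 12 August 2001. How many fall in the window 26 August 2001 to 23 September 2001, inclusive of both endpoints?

Occurrences land 14·i days after 12 August 2001 for i = 0, 1, 2, …
26 August 2001 is 14 days after the start; 14 ÷ 14 = 1 remainder 0. First occurrence in the window: #2 on 26 August 2001 (1×14 = 14 days in).
23 September 2001 is 42 days after the start; 42 ÷ 14 = 3 remainder 0. Last occurrence in the window: #4 on 23 September 2001.
Occurrences #2 through #4: 3 in total.

3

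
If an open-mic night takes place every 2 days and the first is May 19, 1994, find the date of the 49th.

Aug 23, 1994

The 49th occurrence is 48 intervals after the first: 48 × 2 = 96 days after May 19, 1994.
May has 31 days — 12 days to the end of May leaves 84.
Jun has 30 days (54 left).
Jul has 31 days (23 left).
23 days into Aug → Aug 23, 1994.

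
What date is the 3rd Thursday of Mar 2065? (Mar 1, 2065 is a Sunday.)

Mar 2065 begins on a Sunday, so the first Thursday is Mar 5 (4 days later).
The 3rd Thursday is 2 weeks later: 5 + 14 = 19.

Mar 19, 2065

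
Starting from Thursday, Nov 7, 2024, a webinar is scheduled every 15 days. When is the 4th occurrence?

The 4th occurrence is 3 intervals after the first: 3 × 15 = 45 days after Nov 7, 2024.
Nov has 30 days — 23 days to the end of Nov leaves 22.
22 days into Dec → Dec 22, 2024.

Dec 22, 2024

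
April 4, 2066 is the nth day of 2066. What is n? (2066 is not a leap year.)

94

Days in months before April: 31 + 28 + 31 = 90.
Plus 4 days into April → day 94.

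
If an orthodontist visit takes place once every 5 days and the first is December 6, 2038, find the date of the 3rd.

December 16, 2038

The 3rd occurrence is 2 intervals after the first: 2 × 5 = 10 days after December 6, 2038.
10 days later is December 16, 2038.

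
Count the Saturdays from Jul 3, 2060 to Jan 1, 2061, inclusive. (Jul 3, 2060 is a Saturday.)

Jul 3, 2060 is a Saturday; the first Saturday on or after it is Jul 3, 2060.
From Jul 3, 2060 to Jan 1, 2061: 28 + 31 + 30 + 31 + 30 + 31 + 1 = 182 days (rest of Jul, Aug, Sep, Oct, Nov, Dec, Jan).
182 ÷ 7 = 26 full weeks with remainder 0, so 26 more Saturdays after the first → 27.

27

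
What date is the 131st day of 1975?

May 11, 1975

Jan has 31 days (131 − 31 = 100 remain).
Feb has 28 days (100 − 28 = 72 remain).
Mar has 31 days (72 − 31 = 41 remain).
Apr has 30 days (41 − 30 = 11 remain).
11 into May → May 11.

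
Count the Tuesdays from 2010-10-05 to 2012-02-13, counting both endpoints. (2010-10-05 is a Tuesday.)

2010-10-05 is a Tuesday; the first Tuesday on or after it is 2010-10-05.
From 2010-10-05 to 2012-02-13: 87 + 365 + 44 = 496 days (rest of 2010, 2011, to 2012-02-13 in 2012).
496 ÷ 7 = 70 full weeks with remainder 6, so 70 more Tuesdays after the first → 71.

71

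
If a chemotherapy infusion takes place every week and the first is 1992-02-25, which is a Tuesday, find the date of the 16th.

The 16th occurrence is 15 intervals after the first: 15 × 7 = 105 days after 1992-02-25.
February has 29 days — 4 days to the end of February leaves 101.
March has 31 days (70 left).
April has 30 days (40 left).
May has 31 days (9 left).
9 days into June → 1992-06-09.

1992-06-09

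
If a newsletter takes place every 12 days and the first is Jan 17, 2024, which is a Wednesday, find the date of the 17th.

The 17th occurrence is 16 intervals after the first: 16 × 12 = 192 days after Jan 17, 2024.
Jan has 31 days — 14 days to the end of Jan leaves 178.
Feb has 29 days (149 left).
Mar has 31 days (118 left).
Apr has 30 days (88 left).
May has 31 days (57 left).
Jun has 30 days (27 left).
27 days into Jul → Jul 27, 2024.

Jul 27, 2024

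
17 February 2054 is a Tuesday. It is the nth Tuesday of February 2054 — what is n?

3rd

Day 17 falls in week ⌈17/7⌉ of the month.
Days 1–7 hold the 1st Tuesday, 8–14 the 2nd, 15–21 the 3rd, 22–28 the 4th, 29–31 the 5th.
17 is in the range for the 3rd.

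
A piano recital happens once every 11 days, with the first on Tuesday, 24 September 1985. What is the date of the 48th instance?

23 February 1987

The 48th occurrence is 47 intervals after the first: 47 × 11 = 517 days after 24 September 1985.
September has 30 days — 6 days to the end of September leaves 511.
From end of September to end of 1985 is 92 days (419 left).
1986 has 365 days (54 left).
January has 31 days (23 left).
23 days into February → 23 February 1987.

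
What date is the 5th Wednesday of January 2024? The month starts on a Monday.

January 31, 2024

January 2024 begins on a Monday, so the first Wednesday is January 3 (2 days later).
The 5th Wednesday is 4 weeks later: 3 + 28 = 31.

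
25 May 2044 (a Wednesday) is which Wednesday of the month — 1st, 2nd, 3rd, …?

4th

Day 25 falls in week ⌈25/7⌉ of the month.
Days 1–7 hold the 1st Wednesday, 8–14 the 2nd, 15–21 the 3rd, 22–28 the 4th, 29–31 the 5th.
25 is in the range for the 4th.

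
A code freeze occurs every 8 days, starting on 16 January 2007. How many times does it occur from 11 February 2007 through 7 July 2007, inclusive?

Occurrences land 8·i days after 16 January 2007 for i = 0, 1, 2, …
11 February 2007 is 26 days after the start; 26 ÷ 8 = 3 remainder 2; since the remainder is 2, round up to i = 4. First occurrence in the window: #5 on 17 February 2007 (4×8 = 32 days in).
7 July 2007 is 172 days after the start; 172 ÷ 8 = 21 remainder 4. Last occurrence in the window: #22 on 3 July 2007.
Occurrences #5 through #22: 18 in total.

18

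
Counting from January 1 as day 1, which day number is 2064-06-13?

Days in months before June: 31 + 29 + 31 + 30 + 31 = 152.
Plus 13 days into June → day 165.

165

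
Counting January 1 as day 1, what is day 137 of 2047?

May 17, 2047

Jan has 31 days (137 − 31 = 106 remain).
Feb has 28 days (106 − 28 = 78 remain).
Mar has 31 days (78 − 31 = 47 remain).
Apr has 30 days (47 − 30 = 17 remain).
17 into May → May 17.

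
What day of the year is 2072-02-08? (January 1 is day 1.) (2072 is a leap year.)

39

Days in months before February: 31 = 31.
Plus 8 days into February → day 39.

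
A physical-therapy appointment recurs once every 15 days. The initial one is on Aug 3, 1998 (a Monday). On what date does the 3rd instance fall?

The 3rd occurrence is 2 intervals after the first: 2 × 15 = 30 days after Aug 3, 1998.
Aug has 31 days — 28 days to the end of Aug leaves 2.
2 days into Sep → Sep 2, 1998.

Sep 2, 1998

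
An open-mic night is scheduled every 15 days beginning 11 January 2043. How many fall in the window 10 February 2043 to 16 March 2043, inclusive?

3

Occurrences land 15·i days after 11 January 2043 for i = 0, 1, 2, …
10 February 2043 is 30 days after the start; 30 ÷ 15 = 2 remainder 0. First occurrence in the window: #3 on 10 February 2043 (2×15 = 30 days in).
16 March 2043 is 64 days after the start; 64 ÷ 15 = 4 remainder 4. Last occurrence in the window: #5 on 12 March 2043.
Occurrences #3 through #5: 3 in total.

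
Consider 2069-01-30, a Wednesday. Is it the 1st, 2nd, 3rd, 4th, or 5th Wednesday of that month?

Day 30 falls in week ⌈30/7⌉ of the month.
Days 1–7 hold the 1st Wednesday, 8–14 the 2nd, 15–21 the 3rd, 22–28 the 4th, 29–31 the 5th.
30 is in the range for the 5th.

5th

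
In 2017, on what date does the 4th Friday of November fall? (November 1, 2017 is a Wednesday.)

2017-11-24

November 2017 begins on a Wednesday, so the first Friday is November 3 (2 days later).
The 4th Friday is 3 weeks later: 3 + 21 = 24.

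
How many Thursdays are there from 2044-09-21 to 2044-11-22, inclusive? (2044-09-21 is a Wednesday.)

9

2044-09-21 is a Wednesday; the first Thursday on or after it is 2044-09-22 (1 day later).
From 2044-09-22 to 2044-11-22: 8 + 31 + 22 = 61 days (rest of September, October, November).
61 ÷ 7 = 8 full weeks with remainder 5, so 8 more Thursdays after the first → 9.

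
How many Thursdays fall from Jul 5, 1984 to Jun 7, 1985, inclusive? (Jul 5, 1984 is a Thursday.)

Jul 5, 1984 is a Thursday; the first Thursday on or after it is Jul 5, 1984.
From Jul 5, 1984 to Jun 7, 1985: 179 + 158 = 337 days (rest of 1984, to Jun 7, 1985 in 1985).
337 ÷ 7 = 48 full weeks with remainder 1, so 48 more Thursdays after the first → 49.

49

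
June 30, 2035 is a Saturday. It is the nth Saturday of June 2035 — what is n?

Day 30 falls in week ⌈30/7⌉ of the month.
Days 1–7 hold the 1st Saturday, 8–14 the 2nd, 15–21 the 3rd, 22–28 the 4th, 29–31 the 5th.
30 is in the range for the 5th.

5th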